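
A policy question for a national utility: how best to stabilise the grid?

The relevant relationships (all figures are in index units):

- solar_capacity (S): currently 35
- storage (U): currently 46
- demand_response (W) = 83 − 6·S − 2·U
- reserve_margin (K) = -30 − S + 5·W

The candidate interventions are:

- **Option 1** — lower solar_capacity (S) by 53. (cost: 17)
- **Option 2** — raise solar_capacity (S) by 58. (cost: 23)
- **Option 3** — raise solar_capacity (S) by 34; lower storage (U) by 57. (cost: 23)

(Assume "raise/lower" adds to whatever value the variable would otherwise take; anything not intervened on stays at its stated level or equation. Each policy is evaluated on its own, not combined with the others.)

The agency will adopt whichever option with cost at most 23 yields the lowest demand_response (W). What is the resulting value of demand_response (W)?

-567

Option 1 (S − 53):
  S = 35 − 53 = -18
  U = 46
  W = 83 − 6·(-18) − 2·46 = 99
Option 2 (S + 58):
  S = 35 + 58 = 93
  U = 46
  W = 83 − 6·93 − 2·46 = -567
Option 3 (S + 34, U − 57):
  S = 35 + 34 = 69
  U = 46 − 57 = -11
  W = 83 − 6·69 − 2·(-11) = -309
Comparing — Option 1: W=99, Option 2: W=-567, Option 3: W=-309. Lowest is -567 (Option 2).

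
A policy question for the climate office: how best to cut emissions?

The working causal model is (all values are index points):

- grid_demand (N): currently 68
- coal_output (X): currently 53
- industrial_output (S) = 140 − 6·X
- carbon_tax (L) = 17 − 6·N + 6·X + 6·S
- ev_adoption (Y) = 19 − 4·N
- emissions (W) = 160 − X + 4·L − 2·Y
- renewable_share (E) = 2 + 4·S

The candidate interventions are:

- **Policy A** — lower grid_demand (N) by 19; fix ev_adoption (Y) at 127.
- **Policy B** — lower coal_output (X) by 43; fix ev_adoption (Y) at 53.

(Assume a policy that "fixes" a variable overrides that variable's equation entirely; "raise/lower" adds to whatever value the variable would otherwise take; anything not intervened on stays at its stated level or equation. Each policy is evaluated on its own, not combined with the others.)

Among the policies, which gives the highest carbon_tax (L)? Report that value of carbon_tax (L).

149

Policy A (N − 19, Y := 127):
  N = 68 − 19 = 49
  X = 53
  S = 140 − 6·53 = -178
  L = 17 − 6·49 + 6·53 + 6·(-178) = -1027
Policy B (X − 43, Y := 53):
  N = 68
  X = 53 − 43 = 10
  S = 140 − 6·10 = 80
  L = 17 − 6·68 + 6·10 + 6·80 = 149
Comparing — Policy A: L=-1027, Policy B: L=149. Highest is 149 (Policy B).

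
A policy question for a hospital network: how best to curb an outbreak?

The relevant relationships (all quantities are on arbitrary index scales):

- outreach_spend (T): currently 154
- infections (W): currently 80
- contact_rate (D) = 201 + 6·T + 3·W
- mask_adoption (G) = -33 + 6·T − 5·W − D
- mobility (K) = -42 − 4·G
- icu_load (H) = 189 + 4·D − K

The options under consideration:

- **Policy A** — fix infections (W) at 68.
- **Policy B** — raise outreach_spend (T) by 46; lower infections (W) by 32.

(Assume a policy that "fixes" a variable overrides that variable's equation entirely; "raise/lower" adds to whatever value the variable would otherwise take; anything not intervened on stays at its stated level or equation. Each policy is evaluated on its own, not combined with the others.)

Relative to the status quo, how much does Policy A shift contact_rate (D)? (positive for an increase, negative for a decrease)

-36

Baseline:
  T = 154
  W = 80
  D = 201 + 6·154 + 3·80 = 1365
Policy A (W := 68):
  T = 154
  W = 68
  D = 201 + 6·154 + 3·68 = 1329
Change in D: 1329 − 1365 = -36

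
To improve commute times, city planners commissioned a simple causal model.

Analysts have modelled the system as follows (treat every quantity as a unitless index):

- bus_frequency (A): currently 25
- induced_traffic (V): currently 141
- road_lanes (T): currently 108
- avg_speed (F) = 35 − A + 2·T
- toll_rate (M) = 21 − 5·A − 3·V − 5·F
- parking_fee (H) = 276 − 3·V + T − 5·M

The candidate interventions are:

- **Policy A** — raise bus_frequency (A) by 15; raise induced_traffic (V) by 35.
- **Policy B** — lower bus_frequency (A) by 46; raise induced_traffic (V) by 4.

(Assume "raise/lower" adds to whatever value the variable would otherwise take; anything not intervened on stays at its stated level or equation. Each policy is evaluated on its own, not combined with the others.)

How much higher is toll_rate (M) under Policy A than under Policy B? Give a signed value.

-93

Policy A (A + 15, V + 35):
  A = 25 + 15 = 40
  V = 141 + 35 = 176
  T = 108
  F = 35 − 40 + 2·108 = 211
  M = 21 − 5·40 − 3·176 − 5·211 = -1762
Policy B (A − 46, V + 4):
  A = 25 − 46 = -21
  V = 141 + 4 = 145
  T = 108
  F = 35 − (-21) + 2·108 = 272
  M = 21 − 5·(-21) − 3·145 − 5·272 = -1669
M: -1762 − (-1669) = -93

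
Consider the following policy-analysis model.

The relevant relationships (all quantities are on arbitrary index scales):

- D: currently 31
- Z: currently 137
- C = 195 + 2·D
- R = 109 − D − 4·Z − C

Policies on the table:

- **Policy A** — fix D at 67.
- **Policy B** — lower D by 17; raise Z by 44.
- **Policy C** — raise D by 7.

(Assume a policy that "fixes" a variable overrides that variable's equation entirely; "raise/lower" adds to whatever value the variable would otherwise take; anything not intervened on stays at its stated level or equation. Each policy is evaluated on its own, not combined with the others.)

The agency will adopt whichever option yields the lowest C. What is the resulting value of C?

Policy A (D := 67):
  D = 67
  C = 195 + 2·67 = 329
Policy B (D − 17, Z + 44):
  D = 31 − 17 = 14
  C = 195 + 2·14 = 223
Policy C (D + 7):
  D = 31 + 7 = 38
  C = 195 + 2·38 = 271
Comparing — Policy A: C=329, Policy B: C=223, Policy C: C=271. Lowest is 223 (Policy B).

223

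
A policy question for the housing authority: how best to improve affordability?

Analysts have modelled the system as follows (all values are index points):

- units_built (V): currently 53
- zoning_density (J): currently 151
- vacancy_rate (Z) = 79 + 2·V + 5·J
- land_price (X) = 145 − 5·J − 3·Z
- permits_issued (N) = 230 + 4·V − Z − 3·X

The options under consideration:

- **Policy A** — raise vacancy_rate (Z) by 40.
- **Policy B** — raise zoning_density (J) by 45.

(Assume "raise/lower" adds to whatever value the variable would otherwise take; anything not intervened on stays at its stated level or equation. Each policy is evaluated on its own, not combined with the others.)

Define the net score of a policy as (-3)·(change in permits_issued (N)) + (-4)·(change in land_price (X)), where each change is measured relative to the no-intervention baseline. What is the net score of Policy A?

-480

Baseline:
  V = 53
  J = 151
  Z = 79 + 2·53 + 5·151 = 940
  X = 145 − 5·151 − 3·940 = -3430
  N = 230 + 4·53 − 940 − 3·(-3430) = 9792
Policy A (Z + 40):
  V = 53
  J = 151
  Z = 79 + 2·53 + 5·151 (+40 from intervention) = 980
  X = 145 − 5·151 − 3·980 = -3550
  N = 230 + 4·53 − 980 − 3·(-3550) = 10112
ΔN = 10112 − 9792 = 320; ΔX = -3550 − (-3430) = -120
Score = (-3)·320 + (-4)·(-120) = -480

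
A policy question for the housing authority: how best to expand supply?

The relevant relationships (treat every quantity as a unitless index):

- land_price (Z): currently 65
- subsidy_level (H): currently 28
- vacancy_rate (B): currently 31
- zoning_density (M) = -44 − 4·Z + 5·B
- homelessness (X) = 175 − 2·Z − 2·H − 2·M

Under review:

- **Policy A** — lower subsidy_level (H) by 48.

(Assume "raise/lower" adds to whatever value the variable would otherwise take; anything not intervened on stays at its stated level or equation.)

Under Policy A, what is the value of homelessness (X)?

Policy A (H − 48):
  Z = 65
  H = 28 − 48 = -20
  B = 31
  M = -44 − 4·65 + 5·31 = -149
  X = 175 − 2·65 − 2·(-20) − 2·(-149) = 383

383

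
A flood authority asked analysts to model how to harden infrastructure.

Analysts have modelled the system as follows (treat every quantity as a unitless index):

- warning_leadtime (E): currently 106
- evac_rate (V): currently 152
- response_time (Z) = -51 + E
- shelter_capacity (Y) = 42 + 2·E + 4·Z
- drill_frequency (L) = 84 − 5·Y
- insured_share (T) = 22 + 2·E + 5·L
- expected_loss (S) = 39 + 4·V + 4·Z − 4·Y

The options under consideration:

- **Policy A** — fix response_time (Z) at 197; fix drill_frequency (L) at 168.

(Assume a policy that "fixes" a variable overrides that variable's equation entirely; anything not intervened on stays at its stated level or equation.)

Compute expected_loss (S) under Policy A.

-2733

Policy A (Z := 197, L := 168):
  E = 106
  V = 152
  Z = 197
  Y = 42 + 2·106 + 4·197 = 1042
  S = 39 + 4·152 + 4·197 − 4·1042 = -2733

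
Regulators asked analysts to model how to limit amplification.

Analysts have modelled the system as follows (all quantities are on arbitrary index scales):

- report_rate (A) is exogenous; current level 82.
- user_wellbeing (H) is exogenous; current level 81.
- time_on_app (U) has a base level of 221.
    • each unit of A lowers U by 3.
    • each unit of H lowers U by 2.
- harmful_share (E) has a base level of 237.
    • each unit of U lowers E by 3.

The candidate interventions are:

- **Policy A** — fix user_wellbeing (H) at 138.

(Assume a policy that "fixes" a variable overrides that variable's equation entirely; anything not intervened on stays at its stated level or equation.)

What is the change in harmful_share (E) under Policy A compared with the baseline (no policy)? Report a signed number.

Baseline:
  A = 82
  H = 81
  U = 221 − 3·82 − 2·81 = -187
  E = 237 − 3·(-187) = 798
Policy A (H := 138):
  A = 82
  H = 138
  U = 221 − 3·82 − 2·138 = -301
  E = 237 − 3·(-301) = 1140
Change in E: 1140 − 798 = 342

342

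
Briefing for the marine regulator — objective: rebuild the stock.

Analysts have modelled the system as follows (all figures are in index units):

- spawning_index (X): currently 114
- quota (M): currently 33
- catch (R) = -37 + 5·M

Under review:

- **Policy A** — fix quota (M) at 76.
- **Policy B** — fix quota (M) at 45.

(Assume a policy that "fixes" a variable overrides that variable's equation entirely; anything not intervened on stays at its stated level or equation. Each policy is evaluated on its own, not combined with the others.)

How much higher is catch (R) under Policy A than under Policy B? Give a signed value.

155

Policy A (M := 76):
  M = 76
  R = -37 + 5·76 = 343
Policy B (M := 45):
  M = 45
  R = -37 + 5·45 = 188
R: 343 − 188 = 155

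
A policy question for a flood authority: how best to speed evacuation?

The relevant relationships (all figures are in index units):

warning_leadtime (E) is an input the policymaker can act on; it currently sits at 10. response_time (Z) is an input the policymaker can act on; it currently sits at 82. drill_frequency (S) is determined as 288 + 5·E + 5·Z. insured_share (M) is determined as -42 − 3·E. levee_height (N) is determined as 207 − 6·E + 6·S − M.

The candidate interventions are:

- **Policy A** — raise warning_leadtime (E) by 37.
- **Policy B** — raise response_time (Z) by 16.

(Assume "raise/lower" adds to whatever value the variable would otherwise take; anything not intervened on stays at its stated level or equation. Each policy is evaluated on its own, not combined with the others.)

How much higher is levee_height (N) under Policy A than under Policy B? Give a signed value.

519

Policy A (E + 37):
  E = 10 + 37 = 47
  Z = 82
  S = 288 + 5·47 + 5·82 = 933
  M = -42 − 3·47 = -183
  N = 207 − 6·47 + 6·933 − (-183) = 5706
Policy B (Z + 16):
  E = 10
  Z = 82 + 16 = 98
  S = 288 + 5·10 + 5·98 = 828
  M = -42 − 3·10 = -72
  N = 207 − 6·10 + 6·828 − (-72) = 5187
N: 5706 − 5187 = 519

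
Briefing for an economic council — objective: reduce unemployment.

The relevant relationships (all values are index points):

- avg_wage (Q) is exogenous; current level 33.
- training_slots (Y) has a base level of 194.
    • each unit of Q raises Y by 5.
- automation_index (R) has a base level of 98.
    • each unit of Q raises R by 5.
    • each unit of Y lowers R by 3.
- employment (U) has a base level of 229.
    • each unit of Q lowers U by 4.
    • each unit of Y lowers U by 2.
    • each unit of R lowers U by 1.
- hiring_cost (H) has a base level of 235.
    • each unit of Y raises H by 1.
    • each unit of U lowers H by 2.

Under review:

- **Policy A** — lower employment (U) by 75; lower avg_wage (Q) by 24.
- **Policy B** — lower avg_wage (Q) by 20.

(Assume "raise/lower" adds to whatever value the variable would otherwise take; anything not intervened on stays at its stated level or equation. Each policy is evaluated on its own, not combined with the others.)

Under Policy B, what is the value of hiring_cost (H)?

Policy B (Q − 20):
  Q = 33 − 20 = 13
  Y = 194 + 5·13 = 259
  R = 98 + 5·13 − 3·259 = -614
  U = 229 − 4·13 − 2·259 − (-614) = 273
  H = 235 + 259 − 2·273 = -52

-52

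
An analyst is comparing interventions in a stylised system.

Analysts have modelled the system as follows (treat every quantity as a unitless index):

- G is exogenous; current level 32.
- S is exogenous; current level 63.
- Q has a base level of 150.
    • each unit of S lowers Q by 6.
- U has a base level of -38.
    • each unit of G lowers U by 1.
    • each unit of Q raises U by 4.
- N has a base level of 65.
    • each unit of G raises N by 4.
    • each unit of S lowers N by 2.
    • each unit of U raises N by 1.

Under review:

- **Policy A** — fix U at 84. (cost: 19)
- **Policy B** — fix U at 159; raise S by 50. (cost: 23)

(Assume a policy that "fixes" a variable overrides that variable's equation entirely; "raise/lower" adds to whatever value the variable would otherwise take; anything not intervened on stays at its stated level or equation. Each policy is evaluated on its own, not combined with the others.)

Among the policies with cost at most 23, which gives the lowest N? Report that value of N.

Policy A (U := 84):
  G = 32
  S = 63
  Q = 150 − 6·63 = -228
  U = 84
  N = 65 + 4·32 − 2·63 + 84 = 151
Policy B (U := 159, S + 50):
  G = 32
  S = 63 + 50 = 113
  Q = 150 − 6·113 = -528
  U = 159
  N = 65 + 4·32 − 2·113 + 159 = 126
Comparing — Policy A: N=151, Policy B: N=126. Lowest is 126 (Policy B).

126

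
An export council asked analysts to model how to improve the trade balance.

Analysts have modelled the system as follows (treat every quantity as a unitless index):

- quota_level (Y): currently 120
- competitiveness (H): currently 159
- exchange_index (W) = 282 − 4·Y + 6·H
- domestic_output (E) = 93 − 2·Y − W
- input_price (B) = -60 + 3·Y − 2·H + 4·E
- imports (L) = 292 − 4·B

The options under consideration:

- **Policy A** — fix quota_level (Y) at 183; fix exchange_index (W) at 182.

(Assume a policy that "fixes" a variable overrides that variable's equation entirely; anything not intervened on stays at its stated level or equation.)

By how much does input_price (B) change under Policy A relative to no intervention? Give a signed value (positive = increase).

1981

Baseline:
  Y = 120
  H = 159
  W = 282 − 4·120 + 6·159 = 756
  E = 93 − 2·120 − 756 = -903
  B = -60 + 3·120 − 2·159 + 4·(-903) = -3630
Policy A (Y := 183, W := 182):
  Y = 183
  H = 159
  W = 182
  E = 93 − 2·183 − 182 = -455
  B = -60 + 3·183 − 2·159 + 4·(-455) = -1649
Change in B: -1649 − (-3630) = 1981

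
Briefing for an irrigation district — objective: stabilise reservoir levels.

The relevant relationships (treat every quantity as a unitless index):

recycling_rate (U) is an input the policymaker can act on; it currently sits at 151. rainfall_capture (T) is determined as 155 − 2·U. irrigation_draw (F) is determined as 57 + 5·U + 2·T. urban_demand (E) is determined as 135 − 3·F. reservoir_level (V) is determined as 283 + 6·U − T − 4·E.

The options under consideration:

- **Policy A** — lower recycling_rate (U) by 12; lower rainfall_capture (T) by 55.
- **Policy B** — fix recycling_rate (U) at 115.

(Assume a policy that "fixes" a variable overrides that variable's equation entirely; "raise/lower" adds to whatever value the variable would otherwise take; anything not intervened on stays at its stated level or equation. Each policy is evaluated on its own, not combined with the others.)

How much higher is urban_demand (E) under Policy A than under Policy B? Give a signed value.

258

Policy A (U − 12, T − 55):
  U = 151 − 12 = 139
  T = 155 − 2·139 (−55 from intervention) = -178
  F = 57 + 5·139 + 2·(-178) = 396
  E = 135 − 3·396 = -1053
Policy B (U := 115):
  U = 115
  T = 155 − 2·115 = -75
  F = 57 + 5·115 + 2·(-75) = 482
  E = 135 − 3·482 = -1311
E: -1053 − (-1311) = 258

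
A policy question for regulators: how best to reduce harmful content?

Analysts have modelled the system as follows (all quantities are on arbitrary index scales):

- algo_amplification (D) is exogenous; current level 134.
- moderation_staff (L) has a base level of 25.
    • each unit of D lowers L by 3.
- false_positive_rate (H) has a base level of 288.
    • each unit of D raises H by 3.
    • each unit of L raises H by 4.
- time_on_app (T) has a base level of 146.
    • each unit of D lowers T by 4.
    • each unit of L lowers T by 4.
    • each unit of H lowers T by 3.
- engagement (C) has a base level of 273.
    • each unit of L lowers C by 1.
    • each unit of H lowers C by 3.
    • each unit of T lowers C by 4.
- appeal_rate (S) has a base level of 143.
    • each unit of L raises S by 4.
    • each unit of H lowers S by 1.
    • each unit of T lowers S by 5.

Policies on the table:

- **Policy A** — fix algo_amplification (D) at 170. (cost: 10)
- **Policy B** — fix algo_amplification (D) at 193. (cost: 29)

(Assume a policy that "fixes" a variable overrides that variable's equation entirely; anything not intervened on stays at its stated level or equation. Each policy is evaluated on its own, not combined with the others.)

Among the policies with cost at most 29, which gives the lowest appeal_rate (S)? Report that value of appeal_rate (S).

Policy A (D := 170):
  D = 170
  L = 25 − 3·170 = -485
  H = 288 + 3·170 + 4·(-485) = -1142
  T = 146 − 4·170 − 4·(-485) − 3·(-1142) = 4832
  S = 143 + 4·(-485) − (-1142) − 5·4832 = -24815
Policy B (D := 193):
  D = 193
  L = 25 − 3·193 = -554
  H = 288 + 3·193 + 4·(-554) = -1349
  T = 146 − 4·193 − 4·(-554) − 3·(-1349) = 5637
  S = 143 + 4·(-554) − (-1349) − 5·5637 = -28909
Comparing — Policy A: S=-24815, Policy B: S=-28909. Lowest is -28909 (Policy B).

-28909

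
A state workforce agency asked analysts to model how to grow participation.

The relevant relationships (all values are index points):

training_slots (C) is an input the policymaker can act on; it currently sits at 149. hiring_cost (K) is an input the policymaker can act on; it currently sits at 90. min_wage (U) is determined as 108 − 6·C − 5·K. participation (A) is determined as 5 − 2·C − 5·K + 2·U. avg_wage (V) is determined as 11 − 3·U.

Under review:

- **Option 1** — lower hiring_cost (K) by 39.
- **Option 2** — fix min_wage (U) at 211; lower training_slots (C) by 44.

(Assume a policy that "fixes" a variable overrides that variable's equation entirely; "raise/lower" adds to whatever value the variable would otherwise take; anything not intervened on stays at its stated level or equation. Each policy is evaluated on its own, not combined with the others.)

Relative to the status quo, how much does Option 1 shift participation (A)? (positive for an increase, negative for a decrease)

Baseline:
  C = 149
  K = 90
  U = 108 − 6·149 − 5·90 = -1236
  A = 5 − 2·149 − 5·90 + 2·(-1236) = -3215
Option 1 (K − 39):
  C = 149
  K = 90 − 39 = 51
  U = 108 − 6·149 − 5·51 = -1041
  A = 5 − 2·149 − 5·51 + 2·(-1041) = -2630
Change in A: -2630 − (-3215) = 585

585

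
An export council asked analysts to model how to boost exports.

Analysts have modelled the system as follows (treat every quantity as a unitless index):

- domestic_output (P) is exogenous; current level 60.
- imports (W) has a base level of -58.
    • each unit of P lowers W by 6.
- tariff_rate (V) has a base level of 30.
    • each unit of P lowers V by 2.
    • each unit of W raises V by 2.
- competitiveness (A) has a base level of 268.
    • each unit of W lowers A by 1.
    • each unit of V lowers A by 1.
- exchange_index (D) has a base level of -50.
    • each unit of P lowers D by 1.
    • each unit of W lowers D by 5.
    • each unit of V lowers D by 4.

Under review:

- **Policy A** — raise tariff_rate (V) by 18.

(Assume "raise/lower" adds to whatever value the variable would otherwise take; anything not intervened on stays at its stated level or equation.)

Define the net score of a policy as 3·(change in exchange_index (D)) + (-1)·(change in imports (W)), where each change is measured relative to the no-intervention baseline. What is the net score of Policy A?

Baseline:
  P = 60
  W = -58 − 6·60 = -418
  V = 30 − 2·60 + 2·(-418) = -926
  D = -50 − 60 − 5·(-418) − 4·(-926) = 5684
Policy A (V + 18):
  P = 60
  W = -58 − 6·60 = -418
  V = 30 − 2·60 + 2·(-418) (+18 from intervention) = -908
  D = -50 − 60 − 5·(-418) − 4·(-908) = 5612
ΔD = 5612 − 5684 = -72; ΔW = -418 − (-418) = 0
Score = 3·(-72) + (-1)·0 = -216

-216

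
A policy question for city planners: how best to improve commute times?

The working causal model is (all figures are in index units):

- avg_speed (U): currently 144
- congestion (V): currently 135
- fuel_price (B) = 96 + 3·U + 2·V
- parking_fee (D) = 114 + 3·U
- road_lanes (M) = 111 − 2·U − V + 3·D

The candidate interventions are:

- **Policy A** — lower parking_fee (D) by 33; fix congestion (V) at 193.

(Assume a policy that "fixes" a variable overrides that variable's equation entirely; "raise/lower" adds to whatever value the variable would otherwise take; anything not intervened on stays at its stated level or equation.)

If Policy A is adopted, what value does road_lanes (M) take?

Policy A (D − 33, V := 193):
  U = 144
  V = 193
  D = 114 + 3·144 (−33 from intervention) = 513
  M = 111 − 2·144 − 193 + 3·513 = 1169

1169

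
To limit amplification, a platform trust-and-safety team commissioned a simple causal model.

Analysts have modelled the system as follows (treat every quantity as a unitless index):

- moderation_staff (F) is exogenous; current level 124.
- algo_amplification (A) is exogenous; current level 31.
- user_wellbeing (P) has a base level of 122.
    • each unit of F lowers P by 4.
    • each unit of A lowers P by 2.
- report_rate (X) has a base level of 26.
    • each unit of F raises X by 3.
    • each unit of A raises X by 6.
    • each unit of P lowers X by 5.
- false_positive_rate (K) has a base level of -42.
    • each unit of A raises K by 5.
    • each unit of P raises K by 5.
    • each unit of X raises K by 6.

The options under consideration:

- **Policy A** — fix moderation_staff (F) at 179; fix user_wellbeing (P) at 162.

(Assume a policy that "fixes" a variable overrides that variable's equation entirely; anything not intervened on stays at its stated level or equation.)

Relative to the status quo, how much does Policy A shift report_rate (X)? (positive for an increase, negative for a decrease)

Baseline:
  F = 124
  A = 31
  P = 122 − 4·124 − 2·31 = -436
  X = 26 + 3·124 + 6·31 − 5·(-436) = 2764
Policy A (F := 179, P := 162):
  F = 179
  A = 31
  P = 162
  X = 26 + 3·179 + 6·31 − 5·162 = -61
Change in X: -61 − 2764 = -2825

-2825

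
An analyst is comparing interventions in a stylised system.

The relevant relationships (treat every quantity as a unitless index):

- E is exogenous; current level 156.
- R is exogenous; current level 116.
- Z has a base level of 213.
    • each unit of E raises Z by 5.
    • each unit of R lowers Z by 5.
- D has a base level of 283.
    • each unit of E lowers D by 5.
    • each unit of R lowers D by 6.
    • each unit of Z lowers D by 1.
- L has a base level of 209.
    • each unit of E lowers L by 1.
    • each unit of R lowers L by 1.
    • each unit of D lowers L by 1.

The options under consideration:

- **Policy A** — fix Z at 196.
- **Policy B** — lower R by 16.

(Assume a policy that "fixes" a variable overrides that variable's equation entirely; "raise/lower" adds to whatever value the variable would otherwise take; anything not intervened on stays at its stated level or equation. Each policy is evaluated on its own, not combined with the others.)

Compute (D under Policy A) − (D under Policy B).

201

Policy A (Z := 196):
  E = 156
  R = 116
  Z = 196
  D = 283 − 5·156 − 6·116 − 196 = -1389
Policy B (R − 16):
  E = 156
  R = 116 − 16 = 100
  Z = 213 + 5·156 − 5·100 = 493
  D = 283 − 5·156 − 6·100 − 493 = -1590
D: -1389 − (-1590) = 201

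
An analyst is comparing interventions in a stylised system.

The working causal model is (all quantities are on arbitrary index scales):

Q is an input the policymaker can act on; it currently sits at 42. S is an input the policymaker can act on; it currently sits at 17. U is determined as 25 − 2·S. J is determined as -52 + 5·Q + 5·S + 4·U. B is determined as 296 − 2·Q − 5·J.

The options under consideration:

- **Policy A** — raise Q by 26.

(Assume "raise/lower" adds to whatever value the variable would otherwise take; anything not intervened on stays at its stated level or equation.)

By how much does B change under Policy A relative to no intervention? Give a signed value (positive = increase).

-702

Baseline:
  Q = 42
  S = 17
  U = 25 − 2·17 = -9
  J = -52 + 5·42 + 5·17 + 4·(-9) = 207
  B = 296 − 2·42 − 5·207 = -823
Policy A (Q + 26):
  Q = 42 + 26 = 68
  S = 17
  U = 25 − 2·17 = -9
  J = -52 + 5·68 + 5·17 + 4·(-9) = 337
  B = 296 − 2·68 − 5·337 = -1525
Change in B: -1525 − (-823) = -702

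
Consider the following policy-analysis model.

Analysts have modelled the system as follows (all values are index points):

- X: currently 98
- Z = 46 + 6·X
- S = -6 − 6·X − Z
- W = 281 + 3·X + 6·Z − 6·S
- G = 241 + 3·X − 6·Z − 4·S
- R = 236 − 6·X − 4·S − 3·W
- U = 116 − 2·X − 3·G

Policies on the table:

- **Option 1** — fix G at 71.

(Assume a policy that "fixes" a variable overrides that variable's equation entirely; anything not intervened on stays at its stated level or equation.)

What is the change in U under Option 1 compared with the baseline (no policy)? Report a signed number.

Baseline:
  X = 98
  Z = 46 + 6·98 = 634
  S = -6 − 6·98 − 634 = -1228
  G = 241 + 3·98 − 6·634 − 4·(-1228) = 1643
  U = 116 − 2·98 − 3·1643 = -5009
Option 1 (G := 71):
  X = 98
  Z = 46 + 6·98 = 634
  S = -6 − 6·98 − 634 = -1228
  G = 71
  U = 116 − 2·98 − 3·71 = -293
Change in U: -293 − (-5009) = 4716

4716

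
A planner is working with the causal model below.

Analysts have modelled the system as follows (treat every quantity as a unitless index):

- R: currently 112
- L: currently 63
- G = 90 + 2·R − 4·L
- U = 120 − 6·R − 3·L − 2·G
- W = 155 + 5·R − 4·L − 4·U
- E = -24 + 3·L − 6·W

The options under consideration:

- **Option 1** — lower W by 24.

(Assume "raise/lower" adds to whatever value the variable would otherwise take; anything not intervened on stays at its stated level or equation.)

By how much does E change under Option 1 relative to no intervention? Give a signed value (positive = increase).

Baseline:
  R = 112
  L = 63
  G = 90 + 2·112 − 4·63 = 62
  U = 120 − 6·112 − 3·63 − 2·62 = -865
  W = 155 + 5·112 − 4·63 − 4·(-865) = 3923
  E = -24 + 3·63 − 6·3923 = -23373
Option 1 (W − 24):
  R = 112
  L = 63
  G = 90 + 2·112 − 4·63 = 62
  U = 120 − 6·112 − 3·63 − 2·62 = -865
  W = 155 + 5·112 − 4·63 − 4·(-865) (−24 from intervention) = 3899
  E = -24 + 3·63 − 6·3899 = -23229
Change in E: -23229 − (-23373) = 144

144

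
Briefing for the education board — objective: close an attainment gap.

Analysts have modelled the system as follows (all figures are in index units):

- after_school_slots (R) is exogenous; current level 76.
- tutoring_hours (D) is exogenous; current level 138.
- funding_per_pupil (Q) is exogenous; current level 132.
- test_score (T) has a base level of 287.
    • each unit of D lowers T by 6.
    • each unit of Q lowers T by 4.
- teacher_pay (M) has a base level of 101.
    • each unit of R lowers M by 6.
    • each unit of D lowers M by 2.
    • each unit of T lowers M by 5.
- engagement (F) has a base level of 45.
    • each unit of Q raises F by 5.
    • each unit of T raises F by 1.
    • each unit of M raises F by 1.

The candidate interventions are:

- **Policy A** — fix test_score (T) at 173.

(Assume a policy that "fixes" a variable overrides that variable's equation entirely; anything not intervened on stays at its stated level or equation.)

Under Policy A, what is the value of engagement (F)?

Policy A (T := 173):
  R = 76
  D = 138
  Q = 132
  T = 173
  M = 101 − 6·76 − 2·138 − 5·173 = -1496
  F = 45 + 5·132 + 173 + (-1496) = -618

-618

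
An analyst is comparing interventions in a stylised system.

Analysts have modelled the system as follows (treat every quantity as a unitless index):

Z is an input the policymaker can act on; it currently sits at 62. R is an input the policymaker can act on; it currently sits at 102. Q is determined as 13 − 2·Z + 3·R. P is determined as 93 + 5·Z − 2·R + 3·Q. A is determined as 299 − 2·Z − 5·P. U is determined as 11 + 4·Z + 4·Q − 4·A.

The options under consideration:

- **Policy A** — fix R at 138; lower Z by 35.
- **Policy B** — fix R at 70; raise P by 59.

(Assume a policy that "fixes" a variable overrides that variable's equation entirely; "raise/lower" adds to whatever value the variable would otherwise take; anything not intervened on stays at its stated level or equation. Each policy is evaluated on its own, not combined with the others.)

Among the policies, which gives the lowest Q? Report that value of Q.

99

Policy A (R := 138, Z − 35):
  Z = 62 − 35 = 27
  R = 138
  Q = 13 − 2·27 + 3·138 = 373
Policy B (R := 70, P + 59):
  Z = 62
  R = 70
  Q = 13 − 2·62 + 3·70 = 99
Comparing — Policy A: Q=373, Policy B: Q=99. Lowest is 99 (Policy B).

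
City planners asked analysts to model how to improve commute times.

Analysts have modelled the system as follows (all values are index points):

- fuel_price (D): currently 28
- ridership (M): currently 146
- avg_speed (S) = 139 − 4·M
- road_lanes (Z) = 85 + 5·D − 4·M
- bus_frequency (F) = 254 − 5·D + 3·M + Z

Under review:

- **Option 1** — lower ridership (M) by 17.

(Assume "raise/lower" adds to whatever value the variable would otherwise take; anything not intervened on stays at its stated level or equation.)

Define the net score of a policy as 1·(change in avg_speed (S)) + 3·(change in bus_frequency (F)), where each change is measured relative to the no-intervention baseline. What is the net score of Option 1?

119

Baseline:
  D = 28
  M = 146
  S = 139 − 4·146 = -445
  Z = 85 + 5·28 − 4·146 = -359
  F = 254 − 5·28 + 3·146 + (-359) = 193
Option 1 (M − 17):
  D = 28
  M = 146 − 17 = 129
  S = 139 − 4·129 = -377
  Z = 85 + 5·28 − 4·129 = -291
  F = 254 − 5·28 + 3·129 + (-291) = 210
ΔS = -377 − (-445) = 68; ΔF = 210 − 193 = 17
Score = 1·68 + 3·17 = 119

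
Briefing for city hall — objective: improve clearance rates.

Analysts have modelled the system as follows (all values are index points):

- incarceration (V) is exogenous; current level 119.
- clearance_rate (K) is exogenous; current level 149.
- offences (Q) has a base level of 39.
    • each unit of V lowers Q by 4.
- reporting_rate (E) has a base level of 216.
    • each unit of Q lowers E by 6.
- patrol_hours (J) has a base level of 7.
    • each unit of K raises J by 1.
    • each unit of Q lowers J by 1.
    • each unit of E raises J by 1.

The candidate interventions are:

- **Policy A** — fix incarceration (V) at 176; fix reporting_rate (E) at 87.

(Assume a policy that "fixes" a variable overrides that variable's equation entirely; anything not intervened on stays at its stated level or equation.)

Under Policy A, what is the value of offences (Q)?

-665

Policy A (V := 176, E := 87):
  V = 176
  Q = 39 − 4·176 = -665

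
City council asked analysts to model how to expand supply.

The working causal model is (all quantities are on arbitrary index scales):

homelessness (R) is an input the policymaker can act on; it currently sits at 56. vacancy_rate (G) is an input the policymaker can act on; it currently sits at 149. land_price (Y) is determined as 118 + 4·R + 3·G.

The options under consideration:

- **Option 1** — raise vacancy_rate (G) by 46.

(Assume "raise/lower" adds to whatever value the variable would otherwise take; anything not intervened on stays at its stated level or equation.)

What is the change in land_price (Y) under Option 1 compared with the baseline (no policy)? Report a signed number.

Baseline:
  R = 56
  G = 149
  Y = 118 + 4·56 + 3·149 = 789
Option 1 (G + 46):
  R = 56
  G = 149 + 46 = 195
  Y = 118 + 4·56 + 3·195 = 927
Change in Y: 927 − 789 = 138

138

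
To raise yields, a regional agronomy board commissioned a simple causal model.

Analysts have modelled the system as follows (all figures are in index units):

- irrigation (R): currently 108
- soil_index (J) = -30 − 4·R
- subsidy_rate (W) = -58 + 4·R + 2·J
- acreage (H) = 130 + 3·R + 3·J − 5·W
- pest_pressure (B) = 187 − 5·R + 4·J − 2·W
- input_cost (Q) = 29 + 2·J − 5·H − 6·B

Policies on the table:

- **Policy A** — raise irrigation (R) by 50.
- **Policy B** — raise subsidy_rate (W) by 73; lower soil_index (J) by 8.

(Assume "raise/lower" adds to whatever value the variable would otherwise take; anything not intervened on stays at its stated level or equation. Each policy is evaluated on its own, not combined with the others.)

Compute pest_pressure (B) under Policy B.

Policy B (W + 73, J − 8):
  R = 108
  J = -30 − 4·108 (−8 from intervention) = -470
  W = -58 + 4·108 + 2·(-470) (+73 from intervention) = -493
  B = 187 − 5·108 + 4·(-470) − 2·(-493) = -1247

-1247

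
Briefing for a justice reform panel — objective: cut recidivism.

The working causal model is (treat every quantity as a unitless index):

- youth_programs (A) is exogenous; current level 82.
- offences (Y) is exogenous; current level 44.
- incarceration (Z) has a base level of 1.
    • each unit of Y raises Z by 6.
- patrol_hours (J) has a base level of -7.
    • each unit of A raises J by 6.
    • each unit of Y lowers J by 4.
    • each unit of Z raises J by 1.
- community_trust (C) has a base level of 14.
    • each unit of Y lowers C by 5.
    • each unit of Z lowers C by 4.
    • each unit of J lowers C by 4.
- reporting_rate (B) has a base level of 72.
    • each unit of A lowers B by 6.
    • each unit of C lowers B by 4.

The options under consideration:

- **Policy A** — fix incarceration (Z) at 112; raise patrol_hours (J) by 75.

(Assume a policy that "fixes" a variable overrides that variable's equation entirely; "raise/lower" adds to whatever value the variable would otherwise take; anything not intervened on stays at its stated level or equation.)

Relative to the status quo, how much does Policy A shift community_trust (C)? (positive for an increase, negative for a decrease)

Baseline:
  A = 82
  Y = 44
  Z = 1 + 6·44 = 265
  J = -7 + 6·82 − 4·44 + 265 = 574
  C = 14 − 5·44 − 4·265 − 4·574 = -3562
Policy A (Z := 112, J + 75):
  A = 82
  Y = 44
  Z = 112
  J = -7 + 6·82 − 4·44 + 112 (+75 from intervention) = 496
  C = 14 − 5·44 − 4·112 − 4·496 = -2638
Change in C: -2638 − (-3562) = 924

924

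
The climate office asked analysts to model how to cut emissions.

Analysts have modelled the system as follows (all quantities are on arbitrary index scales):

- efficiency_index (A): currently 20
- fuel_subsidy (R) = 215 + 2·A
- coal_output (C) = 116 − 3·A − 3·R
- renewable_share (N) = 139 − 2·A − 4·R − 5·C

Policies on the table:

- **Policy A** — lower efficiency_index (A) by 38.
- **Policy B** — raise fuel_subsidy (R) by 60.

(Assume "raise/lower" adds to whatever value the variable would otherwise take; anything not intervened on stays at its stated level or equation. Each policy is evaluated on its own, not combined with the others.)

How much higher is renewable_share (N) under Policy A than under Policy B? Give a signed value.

Policy A (A − 38):
  A = 20 − 38 = -18
  R = 215 + 2·(-18) = 179
  C = 116 − 3·(-18) − 3·179 = -367
  N = 139 − 2·(-18) − 4·179 − 5·(-367) = 1294
Policy B (R + 60):
  A = 20
  R = 215 + 2·20 (+60 from intervention) = 315
  C = 116 − 3·20 − 3·315 = -889
  N = 139 − 2·20 − 4·315 − 5·(-889) = 3284
N: 1294 − 3284 = -1990

-1990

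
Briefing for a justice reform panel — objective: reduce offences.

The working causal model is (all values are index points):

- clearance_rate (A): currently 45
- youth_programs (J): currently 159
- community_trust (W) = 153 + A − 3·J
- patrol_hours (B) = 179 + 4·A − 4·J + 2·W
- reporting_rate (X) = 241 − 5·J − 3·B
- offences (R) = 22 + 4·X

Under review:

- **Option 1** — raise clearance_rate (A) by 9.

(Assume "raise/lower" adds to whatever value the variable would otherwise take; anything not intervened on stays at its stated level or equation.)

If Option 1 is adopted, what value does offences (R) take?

7178

Option 1 (A + 9):
  A = 45 + 9 = 54
  J = 159
  W = 153 + 54 − 3·159 = -270
  B = 179 + 4·54 − 4·159 + 2·(-270) = -781
  X = 241 − 5·159 − 3·(-781) = 1789
  R = 22 + 4·1789 = 7178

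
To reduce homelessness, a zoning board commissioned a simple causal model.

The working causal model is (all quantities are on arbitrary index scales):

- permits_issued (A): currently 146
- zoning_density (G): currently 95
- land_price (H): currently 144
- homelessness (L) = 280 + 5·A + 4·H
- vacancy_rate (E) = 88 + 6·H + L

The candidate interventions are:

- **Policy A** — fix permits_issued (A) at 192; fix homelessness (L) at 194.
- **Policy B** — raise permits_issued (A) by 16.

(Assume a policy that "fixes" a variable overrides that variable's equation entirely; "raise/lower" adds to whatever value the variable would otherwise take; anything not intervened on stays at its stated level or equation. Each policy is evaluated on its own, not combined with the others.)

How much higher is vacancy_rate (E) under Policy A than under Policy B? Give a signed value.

Policy A (A := 192, L := 194):
  A = 192
  H = 144
  L = 194
  E = 88 + 6·144 + 194 = 1146
Policy B (A + 16):
  A = 146 + 16 = 162
  H = 144
  L = 280 + 5·162 + 4·144 = 1666
  E = 88 + 6·144 + 1666 = 2618
E: 1146 − 2618 = -1472

-1472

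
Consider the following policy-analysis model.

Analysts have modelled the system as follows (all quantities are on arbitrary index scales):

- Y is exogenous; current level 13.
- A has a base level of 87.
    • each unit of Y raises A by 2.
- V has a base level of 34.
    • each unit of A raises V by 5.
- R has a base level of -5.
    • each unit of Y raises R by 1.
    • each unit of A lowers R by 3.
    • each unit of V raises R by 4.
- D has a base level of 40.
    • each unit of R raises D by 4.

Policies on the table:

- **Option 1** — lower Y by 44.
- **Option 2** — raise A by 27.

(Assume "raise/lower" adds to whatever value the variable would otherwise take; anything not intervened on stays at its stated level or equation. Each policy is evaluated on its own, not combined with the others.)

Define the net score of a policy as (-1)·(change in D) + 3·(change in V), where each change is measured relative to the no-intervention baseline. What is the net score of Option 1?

Baseline:
  Y = 13
  A = 87 + 2·13 = 113
  V = 34 + 5·113 = 599
  R = -5 + 13 − 3·113 + 4·599 = 2065
  D = 40 + 4·2065 = 8300
Option 1 (Y − 44):
  Y = 13 − 44 = -31
  A = 87 + 2·(-31) = 25
  V = 34 + 5·25 = 159
  R = -5 + (-31) − 3·25 + 4·159 = 525
  D = 40 + 4·525 = 2140
ΔD = 2140 − 8300 = -6160; ΔV = 159 − 599 = -440
Score = (-1)·(-6160) + 3·(-440) = 4840

4840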